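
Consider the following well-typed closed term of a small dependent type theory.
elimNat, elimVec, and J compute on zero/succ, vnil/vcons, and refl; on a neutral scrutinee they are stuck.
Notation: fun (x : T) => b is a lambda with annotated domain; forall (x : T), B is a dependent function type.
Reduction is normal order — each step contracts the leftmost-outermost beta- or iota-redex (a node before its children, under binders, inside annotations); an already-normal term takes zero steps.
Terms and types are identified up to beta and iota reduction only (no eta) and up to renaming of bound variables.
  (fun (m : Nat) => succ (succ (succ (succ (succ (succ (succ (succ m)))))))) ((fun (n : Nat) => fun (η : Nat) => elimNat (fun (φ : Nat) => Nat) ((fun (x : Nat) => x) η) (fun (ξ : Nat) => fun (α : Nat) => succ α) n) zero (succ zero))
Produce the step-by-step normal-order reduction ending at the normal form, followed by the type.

normal-order reduction:
  (fun (m : Nat) => succ (succ (succ (succ (succ (succ (succ (succ m)))))))) ((fun (n : Nat) => fun (η : Nat) => elimNat (fun (φ : Nat) => Nat) ((fun (x : Nat) => x) η) (fun (ξ : Nat) => fun (α : Nat) => succ α) n) zero (succ zero))
  ~> succ (succ (succ (succ (succ (succ (succ (succ ((fun (m : Nat) => fun (n : Nat) => elimNat (fun (η : Nat) => Nat) ((fun (φ : Nat) => φ) n) (fun (x : Nat) => fun (ξ : Nat) => succ ξ) m) zero (succ zero)))))))))
  ~> succ (succ (succ (succ (succ (succ (succ (succ ((fun (m : Nat) => elimNat (fun (n : Nat) => Nat) ((fun (η : Nat) => η) m) (fun (φ : Nat) => fun (x : Nat) => succ x) zero) (succ zero)))))))))
  ~> succ (succ (succ (succ (succ (succ (succ (succ (elimNat (fun (m : Nat) => Nat) ((fun (n : Nat) => n) (succ zero)) (fun (η : Nat) => fun (φ : Nat) => succ φ) zero))))))))
  ~> succ (succ (succ (succ (succ (succ (succ (succ ((fun (m : Nat) => m) (succ zero)))))))))
  ~> succ (succ (succ (succ (succ (succ (succ (succ (succ zero))))))))
type:
  Nat


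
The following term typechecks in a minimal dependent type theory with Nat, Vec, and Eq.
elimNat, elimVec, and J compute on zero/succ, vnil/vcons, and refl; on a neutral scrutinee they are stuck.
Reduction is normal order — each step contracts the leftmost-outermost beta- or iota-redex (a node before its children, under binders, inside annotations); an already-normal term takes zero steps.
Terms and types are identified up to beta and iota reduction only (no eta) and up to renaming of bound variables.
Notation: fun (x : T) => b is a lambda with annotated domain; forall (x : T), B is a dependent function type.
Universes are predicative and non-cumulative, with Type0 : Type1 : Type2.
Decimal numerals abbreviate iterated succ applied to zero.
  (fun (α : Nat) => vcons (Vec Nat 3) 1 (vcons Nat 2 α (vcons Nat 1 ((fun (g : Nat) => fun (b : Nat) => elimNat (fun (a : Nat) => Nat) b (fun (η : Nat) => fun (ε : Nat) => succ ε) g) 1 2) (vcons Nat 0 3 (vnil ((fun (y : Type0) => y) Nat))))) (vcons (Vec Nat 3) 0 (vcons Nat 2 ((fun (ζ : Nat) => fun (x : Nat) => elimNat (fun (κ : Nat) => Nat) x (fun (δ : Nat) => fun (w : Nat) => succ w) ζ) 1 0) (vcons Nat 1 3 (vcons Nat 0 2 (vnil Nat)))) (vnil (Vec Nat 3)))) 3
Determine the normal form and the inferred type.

resulting normal form:
  vcons (Vec Nat 3) 1 (vcons Nat 2 3 (vcons Nat 1 3 (vcons Nat 0 3 (vnil Nat)))) (vcons (Vec Nat 3) 0 (vcons Nat 2 1 (vcons Nat 1 3 (vcons Nat 0 2 (vnil Nat)))) (vnil (Vec Nat 3)))
type:
  Vec (Vec Nat 3) 2


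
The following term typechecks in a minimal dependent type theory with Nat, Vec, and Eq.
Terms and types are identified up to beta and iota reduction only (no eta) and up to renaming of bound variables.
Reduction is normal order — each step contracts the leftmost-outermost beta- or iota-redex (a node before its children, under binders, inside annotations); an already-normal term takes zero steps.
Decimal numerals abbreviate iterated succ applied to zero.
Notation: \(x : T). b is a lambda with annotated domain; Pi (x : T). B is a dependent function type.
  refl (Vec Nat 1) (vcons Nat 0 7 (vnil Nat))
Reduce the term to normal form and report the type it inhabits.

resulting normal form:
  refl (Vec Nat 1) (vcons Nat 0 7 (vnil Nat))
type:
  Eq (Vec Nat 1) (vcons Nat 0 7 (vnil Nat)) (vcons Nat 0 7 (vnil Nat))
observation: the term is already in normal form.


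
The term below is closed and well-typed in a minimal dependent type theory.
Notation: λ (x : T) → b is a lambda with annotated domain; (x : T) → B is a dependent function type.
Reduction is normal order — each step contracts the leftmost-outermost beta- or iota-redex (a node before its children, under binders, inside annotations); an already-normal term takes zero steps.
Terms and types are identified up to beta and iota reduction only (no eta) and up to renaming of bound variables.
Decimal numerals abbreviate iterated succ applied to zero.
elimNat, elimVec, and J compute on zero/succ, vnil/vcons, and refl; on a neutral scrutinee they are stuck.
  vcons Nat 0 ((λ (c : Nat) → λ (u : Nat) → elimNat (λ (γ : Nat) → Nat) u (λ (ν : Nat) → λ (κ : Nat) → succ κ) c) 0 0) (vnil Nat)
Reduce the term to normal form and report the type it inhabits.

resulting normal form:
  vcons Nat 0 0 (vnil Nat)
type:
  Vec Nat 1


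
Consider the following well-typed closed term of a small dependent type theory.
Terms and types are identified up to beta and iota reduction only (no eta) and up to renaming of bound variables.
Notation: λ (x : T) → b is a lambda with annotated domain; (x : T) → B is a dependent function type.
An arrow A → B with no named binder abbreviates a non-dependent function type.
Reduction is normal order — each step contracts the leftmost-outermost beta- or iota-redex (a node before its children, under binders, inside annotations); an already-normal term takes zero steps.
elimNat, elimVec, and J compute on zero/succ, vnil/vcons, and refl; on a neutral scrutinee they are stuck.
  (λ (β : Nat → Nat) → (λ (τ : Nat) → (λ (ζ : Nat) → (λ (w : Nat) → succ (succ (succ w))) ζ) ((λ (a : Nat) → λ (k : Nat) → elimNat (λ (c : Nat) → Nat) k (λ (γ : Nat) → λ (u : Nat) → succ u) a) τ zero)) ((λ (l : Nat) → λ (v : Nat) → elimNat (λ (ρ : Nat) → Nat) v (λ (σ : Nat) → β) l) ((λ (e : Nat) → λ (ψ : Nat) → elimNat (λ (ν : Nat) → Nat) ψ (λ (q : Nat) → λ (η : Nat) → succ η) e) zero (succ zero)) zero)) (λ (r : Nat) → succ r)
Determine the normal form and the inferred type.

normal form:
  succ (succ (succ (succ zero)))
type:
  Nat


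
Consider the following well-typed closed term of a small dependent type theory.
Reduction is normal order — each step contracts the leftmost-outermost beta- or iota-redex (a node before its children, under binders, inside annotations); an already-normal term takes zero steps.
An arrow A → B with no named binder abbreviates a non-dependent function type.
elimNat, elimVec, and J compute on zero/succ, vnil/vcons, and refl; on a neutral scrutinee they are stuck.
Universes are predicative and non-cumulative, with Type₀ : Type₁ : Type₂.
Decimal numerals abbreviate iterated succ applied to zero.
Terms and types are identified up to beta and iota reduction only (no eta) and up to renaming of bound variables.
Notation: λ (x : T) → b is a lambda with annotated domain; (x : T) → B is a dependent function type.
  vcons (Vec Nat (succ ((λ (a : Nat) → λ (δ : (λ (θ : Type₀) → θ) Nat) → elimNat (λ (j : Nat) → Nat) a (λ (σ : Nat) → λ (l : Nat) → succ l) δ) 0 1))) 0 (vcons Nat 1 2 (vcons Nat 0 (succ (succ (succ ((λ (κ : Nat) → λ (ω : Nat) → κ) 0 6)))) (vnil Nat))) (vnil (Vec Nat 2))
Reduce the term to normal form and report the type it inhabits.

reduced normal form:
  vcons (Vec Nat 2) 0 (vcons Nat 1 2 (vcons Nat 0 3 (vnil Nat))) (vnil (Vec Nat 2))
inferred type:
  Vec (Vec Nat 2) 1


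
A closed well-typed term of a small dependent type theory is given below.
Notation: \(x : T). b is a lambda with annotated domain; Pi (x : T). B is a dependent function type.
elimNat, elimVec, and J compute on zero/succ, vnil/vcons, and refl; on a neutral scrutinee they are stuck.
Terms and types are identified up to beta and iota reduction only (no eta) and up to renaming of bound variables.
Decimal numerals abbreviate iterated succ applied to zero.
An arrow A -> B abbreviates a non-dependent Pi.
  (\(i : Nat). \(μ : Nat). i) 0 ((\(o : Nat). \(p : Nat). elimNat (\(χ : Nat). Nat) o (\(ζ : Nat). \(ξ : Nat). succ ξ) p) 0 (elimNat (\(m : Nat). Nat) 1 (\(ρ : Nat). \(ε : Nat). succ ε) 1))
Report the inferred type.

type:
  Nat


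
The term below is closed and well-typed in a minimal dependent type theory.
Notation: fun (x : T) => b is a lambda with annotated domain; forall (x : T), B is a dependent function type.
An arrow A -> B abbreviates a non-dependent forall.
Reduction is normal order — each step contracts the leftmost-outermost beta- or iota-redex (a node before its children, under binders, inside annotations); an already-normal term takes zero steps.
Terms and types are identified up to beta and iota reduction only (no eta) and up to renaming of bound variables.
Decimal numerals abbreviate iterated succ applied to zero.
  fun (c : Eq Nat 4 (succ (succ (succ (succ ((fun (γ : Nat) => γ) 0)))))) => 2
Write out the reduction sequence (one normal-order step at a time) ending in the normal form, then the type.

normal-order reduction:
  fun (c : Eq Nat 4 (succ (succ (succ (succ ((fun (γ : Nat) => γ) 0)))))) => 2
  ~> fun (c : Eq Nat 4 4) => 2
the term's type:
  Eq Nat 4 4 -> Nat


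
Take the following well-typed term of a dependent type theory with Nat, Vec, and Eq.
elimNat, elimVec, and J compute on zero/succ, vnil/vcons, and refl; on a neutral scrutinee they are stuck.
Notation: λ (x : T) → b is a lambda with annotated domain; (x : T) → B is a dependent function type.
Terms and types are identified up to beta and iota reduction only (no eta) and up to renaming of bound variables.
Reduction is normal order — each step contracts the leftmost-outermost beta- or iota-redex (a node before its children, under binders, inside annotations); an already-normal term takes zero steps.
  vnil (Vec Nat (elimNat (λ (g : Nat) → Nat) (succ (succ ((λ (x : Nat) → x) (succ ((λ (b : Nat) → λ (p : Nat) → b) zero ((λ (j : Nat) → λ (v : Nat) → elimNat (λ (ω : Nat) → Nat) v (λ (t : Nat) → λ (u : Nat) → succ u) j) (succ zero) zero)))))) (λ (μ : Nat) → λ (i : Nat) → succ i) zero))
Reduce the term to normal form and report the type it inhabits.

normal form:
  vnil (Vec Nat (succ (succ (succ zero))))
the term's type:
  Vec (Vec Nat (succ (succ (succ zero)))) zero


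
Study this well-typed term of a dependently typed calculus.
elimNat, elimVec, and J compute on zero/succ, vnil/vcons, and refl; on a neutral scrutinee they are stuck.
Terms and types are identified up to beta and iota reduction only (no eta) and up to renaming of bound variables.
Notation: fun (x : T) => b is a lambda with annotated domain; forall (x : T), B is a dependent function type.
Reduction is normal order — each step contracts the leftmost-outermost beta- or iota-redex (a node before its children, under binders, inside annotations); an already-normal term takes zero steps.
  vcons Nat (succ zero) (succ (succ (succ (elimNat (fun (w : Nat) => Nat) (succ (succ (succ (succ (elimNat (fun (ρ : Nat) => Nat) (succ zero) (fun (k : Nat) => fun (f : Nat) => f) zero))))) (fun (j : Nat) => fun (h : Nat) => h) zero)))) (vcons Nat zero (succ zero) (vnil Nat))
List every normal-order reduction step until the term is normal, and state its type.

reduction (normal order):
  vcons Nat (succ zero) (succ (succ (succ (elimNat (fun (w : Nat) => Nat) (succ (succ (succ (succ (elimNat (fun (ρ : Nat) => Nat) (succ zero) (fun (k : Nat) => fun (f : Nat) => f) zero))))) (fun (j : Nat) => fun (h : Nat) => h) zero)))) (vcons Nat zero (succ zero) (vnil Nat))
  ~> vcons Nat (succ zero) (succ (succ (succ (succ (succ (succ (succ (elimNat (fun (w : Nat) => Nat) (succ zero) (fun (ρ : Nat) => fun (k : Nat) => k) zero)))))))) (vcons Nat zero (succ zero) (vnil Nat))
  ~> vcons Nat (succ zero) (succ (succ (succ (succ (succ (succ (succ (succ zero)))))))) (vcons Nat zero (succ zero) (vnil Nat))
type:
  Vec Nat (succ (succ zero))


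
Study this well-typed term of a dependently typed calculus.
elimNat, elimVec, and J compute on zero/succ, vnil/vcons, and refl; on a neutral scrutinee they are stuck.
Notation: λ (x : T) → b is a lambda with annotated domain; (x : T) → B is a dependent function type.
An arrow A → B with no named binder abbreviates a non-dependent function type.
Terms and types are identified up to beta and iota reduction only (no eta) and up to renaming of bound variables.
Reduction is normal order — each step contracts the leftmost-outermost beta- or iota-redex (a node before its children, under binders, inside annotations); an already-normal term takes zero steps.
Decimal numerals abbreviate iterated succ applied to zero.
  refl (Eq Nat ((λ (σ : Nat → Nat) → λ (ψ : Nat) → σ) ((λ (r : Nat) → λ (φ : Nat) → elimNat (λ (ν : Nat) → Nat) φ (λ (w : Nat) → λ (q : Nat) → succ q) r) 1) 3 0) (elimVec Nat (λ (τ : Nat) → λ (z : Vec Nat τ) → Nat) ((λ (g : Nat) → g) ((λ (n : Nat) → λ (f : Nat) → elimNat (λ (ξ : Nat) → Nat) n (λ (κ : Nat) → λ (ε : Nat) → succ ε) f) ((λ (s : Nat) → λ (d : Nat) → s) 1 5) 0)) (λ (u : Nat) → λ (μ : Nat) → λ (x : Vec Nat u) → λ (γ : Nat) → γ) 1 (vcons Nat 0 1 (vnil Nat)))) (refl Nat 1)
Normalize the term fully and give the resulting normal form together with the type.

reduced normal form:
  refl (Eq Nat 1 1) (refl Nat 1)
type:
  Eq (Eq Nat 1 1) (refl Nat 1) (refl Nat 1)
observation: normalization takes exactly 20 steps under the normal-order strategy.


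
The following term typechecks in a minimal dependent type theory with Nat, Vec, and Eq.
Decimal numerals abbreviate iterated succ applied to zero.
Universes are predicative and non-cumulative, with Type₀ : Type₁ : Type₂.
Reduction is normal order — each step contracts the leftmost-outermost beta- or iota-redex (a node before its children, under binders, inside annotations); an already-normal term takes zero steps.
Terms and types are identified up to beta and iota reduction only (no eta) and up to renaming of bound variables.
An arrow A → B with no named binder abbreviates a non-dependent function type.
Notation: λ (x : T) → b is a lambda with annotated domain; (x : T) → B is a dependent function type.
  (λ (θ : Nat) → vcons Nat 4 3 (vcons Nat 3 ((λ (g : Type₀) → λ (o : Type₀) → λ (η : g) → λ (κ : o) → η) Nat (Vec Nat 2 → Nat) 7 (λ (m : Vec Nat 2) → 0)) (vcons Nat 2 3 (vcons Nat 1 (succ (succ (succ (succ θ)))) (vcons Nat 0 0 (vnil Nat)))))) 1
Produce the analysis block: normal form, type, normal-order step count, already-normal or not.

normal form:
  vcons Nat 4 3 (vcons Nat 3 7 (vcons Nat 2 3 (vcons Nat 1 5 (vcons Nat 0 0 (vnil Nat)))))
type:
  Vec Nat 5
steps to reach normal form (normal order): 5
started in normal form: no
first contracted redex: a beta-redex


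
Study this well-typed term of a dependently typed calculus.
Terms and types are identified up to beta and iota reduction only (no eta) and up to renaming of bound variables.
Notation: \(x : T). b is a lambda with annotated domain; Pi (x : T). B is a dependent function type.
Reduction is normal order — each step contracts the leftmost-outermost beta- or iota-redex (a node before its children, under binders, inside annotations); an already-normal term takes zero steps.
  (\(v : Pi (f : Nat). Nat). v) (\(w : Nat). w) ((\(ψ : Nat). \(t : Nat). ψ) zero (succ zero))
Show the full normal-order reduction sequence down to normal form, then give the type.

normal-order reduction:
  (\(v : Pi (f : Nat). Nat). v) (\(w : Nat). w) ((\(ψ : Nat). \(t : Nat). ψ) zero (succ zero))
  ~> (\(v : Nat). v) ((\(f : Nat). \(w : Nat). f) zero (succ zero))
  ~> (\(v : Nat). \(f : Nat). v) zero (succ zero)
  ~> (\(v : Nat). zero) (succ zero)
  ~> zero
the term's type:
  Nat


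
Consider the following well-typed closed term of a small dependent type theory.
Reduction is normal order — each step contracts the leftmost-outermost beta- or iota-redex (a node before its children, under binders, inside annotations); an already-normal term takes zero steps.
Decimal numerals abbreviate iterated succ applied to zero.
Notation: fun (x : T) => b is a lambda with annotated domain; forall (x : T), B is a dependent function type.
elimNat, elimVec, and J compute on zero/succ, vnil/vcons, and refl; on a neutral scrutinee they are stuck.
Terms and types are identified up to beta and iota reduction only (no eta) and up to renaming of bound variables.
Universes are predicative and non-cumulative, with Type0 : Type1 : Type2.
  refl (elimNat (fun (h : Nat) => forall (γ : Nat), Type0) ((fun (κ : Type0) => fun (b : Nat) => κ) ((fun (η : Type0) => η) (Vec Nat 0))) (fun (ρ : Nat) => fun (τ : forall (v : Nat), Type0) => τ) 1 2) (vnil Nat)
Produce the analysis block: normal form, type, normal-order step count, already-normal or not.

resulting normal form:
  refl (Vec Nat 0) (vnil Nat)
the term's type:
  Eq (Vec Nat 0) (vnil Nat) (vnil Nat)
steps to reach normal form (normal order): 7
already normal: no
first redex: an elimNat iota-redex


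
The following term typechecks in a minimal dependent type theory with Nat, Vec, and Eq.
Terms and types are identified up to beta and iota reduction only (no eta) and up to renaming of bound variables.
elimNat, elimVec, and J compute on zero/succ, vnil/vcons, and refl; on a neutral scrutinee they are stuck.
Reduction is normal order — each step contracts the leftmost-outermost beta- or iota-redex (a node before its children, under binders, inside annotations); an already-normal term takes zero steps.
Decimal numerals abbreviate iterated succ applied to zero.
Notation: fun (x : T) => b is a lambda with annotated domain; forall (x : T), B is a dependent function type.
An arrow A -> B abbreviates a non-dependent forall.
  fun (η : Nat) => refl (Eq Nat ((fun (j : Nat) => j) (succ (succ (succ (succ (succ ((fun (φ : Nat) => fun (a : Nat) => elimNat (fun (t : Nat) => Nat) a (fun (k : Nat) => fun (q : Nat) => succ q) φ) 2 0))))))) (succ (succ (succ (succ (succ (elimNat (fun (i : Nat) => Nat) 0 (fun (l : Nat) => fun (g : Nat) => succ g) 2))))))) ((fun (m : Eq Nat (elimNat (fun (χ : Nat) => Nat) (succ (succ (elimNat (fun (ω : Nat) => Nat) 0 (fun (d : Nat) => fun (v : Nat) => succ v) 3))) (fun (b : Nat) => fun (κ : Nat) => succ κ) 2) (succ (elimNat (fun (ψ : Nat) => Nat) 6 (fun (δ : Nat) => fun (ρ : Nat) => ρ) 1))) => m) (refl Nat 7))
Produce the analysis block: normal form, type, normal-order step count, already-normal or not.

resulting normal form:
  fun (η : Nat) => refl (Eq Nat 7 7) (refl Nat 7)
the term's type:
  Nat -> Eq (Eq Nat 7 7) (refl Nat 7) (refl Nat 7)
normal-order step count: 18
started in normal form: no
first contracted redex: a beta-redex


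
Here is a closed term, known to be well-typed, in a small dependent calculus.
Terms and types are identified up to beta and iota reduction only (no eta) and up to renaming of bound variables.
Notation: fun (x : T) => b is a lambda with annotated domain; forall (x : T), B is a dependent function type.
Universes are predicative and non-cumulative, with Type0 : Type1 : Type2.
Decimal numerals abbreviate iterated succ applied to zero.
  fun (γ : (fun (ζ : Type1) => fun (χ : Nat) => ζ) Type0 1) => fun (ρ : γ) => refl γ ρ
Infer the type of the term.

type:
  forall (γ : Type0), forall (ζ : γ), Eq γ ζ ζ


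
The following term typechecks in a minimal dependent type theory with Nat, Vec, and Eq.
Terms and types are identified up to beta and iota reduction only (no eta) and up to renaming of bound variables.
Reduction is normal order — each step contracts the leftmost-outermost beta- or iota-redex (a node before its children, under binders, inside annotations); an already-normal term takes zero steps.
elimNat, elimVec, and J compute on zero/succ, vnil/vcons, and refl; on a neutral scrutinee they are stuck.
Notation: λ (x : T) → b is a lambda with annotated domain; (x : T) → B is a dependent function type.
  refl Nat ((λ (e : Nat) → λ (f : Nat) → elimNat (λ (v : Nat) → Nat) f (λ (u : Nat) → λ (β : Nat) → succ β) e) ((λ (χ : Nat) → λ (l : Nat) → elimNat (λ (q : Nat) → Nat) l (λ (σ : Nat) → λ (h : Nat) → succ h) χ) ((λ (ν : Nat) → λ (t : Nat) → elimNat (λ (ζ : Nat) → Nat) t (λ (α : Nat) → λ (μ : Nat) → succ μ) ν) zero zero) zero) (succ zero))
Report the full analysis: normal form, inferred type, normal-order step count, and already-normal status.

reduced normal form:
  refl Nat (succ zero)
inferred type:
  Eq Nat (succ zero) (succ zero)
normal-order step count: 9
term was already normal: no
first redex: a beta-redex


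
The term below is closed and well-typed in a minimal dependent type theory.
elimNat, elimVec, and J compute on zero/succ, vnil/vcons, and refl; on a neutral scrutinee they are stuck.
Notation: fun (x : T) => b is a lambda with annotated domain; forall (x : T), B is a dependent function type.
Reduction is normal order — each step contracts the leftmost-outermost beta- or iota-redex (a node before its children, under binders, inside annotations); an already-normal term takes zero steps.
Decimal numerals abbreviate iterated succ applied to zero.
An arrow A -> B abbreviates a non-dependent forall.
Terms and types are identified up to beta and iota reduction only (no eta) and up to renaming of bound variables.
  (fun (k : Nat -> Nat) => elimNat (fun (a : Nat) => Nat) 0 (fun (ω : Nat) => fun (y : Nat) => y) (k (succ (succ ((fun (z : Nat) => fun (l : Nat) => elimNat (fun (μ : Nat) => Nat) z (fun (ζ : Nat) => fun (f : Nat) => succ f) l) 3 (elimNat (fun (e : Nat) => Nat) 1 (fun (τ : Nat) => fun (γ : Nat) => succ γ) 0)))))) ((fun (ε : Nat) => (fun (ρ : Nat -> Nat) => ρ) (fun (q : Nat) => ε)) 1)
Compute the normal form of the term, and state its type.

reduced normal form:
  0
the term's type:
  Nat


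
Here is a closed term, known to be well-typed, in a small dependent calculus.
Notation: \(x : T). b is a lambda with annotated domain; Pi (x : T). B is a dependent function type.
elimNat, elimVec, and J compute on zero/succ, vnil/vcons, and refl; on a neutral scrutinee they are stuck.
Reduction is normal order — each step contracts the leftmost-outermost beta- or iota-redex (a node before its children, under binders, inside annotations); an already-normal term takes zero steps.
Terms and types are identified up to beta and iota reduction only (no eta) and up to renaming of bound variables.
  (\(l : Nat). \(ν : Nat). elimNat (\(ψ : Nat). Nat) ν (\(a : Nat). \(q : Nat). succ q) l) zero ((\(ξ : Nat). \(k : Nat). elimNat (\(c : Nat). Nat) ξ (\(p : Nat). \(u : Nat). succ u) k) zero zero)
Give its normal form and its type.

normal form:
  zero
the term's type:
  Nat
observation: the term reaches its normal form after 6 normal-order steps.


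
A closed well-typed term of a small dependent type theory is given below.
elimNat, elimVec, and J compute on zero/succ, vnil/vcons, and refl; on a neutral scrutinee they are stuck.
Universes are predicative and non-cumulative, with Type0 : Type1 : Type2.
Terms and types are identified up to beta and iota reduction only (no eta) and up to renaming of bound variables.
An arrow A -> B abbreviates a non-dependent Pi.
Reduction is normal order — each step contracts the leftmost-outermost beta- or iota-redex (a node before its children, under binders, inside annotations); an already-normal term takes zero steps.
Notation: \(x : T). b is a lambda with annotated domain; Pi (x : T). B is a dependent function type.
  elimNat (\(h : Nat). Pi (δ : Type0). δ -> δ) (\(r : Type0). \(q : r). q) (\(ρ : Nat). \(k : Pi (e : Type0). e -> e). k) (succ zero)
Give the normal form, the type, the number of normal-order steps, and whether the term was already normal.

reduced normal form:
  \(h : Type0). \(δ : h). δ
the term's type:
  Pi (h : Type0). h -> h
normal-order step count: 4
already normal: no
first contracted redex: an elimNat iota-redex


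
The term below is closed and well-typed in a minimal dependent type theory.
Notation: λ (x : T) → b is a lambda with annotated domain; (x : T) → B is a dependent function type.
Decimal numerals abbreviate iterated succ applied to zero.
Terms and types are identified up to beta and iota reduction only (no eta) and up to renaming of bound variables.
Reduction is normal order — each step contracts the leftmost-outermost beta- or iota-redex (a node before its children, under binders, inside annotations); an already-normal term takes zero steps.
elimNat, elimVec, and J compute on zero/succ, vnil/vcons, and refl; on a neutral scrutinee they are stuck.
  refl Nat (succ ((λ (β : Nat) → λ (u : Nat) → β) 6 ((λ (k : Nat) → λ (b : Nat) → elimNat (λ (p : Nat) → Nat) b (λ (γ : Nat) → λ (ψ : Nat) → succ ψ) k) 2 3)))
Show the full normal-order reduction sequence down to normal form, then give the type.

normal-order reduction:
  refl Nat (succ ((λ (β : Nat) → λ (u : Nat) → β) 6 ((λ (k : Nat) → λ (b : Nat) → elimNat (λ (p : Nat) → Nat) b (λ (γ : Nat) → λ (ψ : Nat) → succ ψ) k) 2 3)))
  ~> refl Nat (succ ((λ (β : Nat) → 6) ((λ (u : Nat) → λ (k : Nat) → elimNat (λ (b : Nat) → Nat) k (λ (p : Nat) → λ (γ : Nat) → succ γ) u) 2 3)))
  ~> refl Nat 7
type:
  Eq Nat 7 7


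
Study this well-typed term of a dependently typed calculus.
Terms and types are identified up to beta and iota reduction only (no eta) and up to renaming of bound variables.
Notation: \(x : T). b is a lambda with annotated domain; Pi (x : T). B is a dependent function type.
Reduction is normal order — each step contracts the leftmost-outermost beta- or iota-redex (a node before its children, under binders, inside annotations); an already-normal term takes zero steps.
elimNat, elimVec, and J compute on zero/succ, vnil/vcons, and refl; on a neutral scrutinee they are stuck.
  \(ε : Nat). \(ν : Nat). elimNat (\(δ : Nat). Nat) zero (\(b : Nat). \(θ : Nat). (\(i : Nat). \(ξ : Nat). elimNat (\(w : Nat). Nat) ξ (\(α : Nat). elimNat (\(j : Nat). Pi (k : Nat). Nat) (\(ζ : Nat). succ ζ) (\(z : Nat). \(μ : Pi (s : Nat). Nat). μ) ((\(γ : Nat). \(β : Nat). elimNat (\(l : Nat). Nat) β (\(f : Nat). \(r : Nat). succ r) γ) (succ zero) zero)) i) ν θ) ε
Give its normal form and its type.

resulting normal form:
  \(ε : Nat). \(ν : Nat). elimNat (\(δ : Nat). Nat) zero (\(b : Nat). \(θ : Nat). elimNat (\(i : Nat). Nat) θ (\(ξ : Nat). \(w : Nat). succ w) ν) ε
type:
  Pi (ε : Nat). Pi (ν : Nat). Nat
observation: 12 normal-order steps separate the term from its normal form.


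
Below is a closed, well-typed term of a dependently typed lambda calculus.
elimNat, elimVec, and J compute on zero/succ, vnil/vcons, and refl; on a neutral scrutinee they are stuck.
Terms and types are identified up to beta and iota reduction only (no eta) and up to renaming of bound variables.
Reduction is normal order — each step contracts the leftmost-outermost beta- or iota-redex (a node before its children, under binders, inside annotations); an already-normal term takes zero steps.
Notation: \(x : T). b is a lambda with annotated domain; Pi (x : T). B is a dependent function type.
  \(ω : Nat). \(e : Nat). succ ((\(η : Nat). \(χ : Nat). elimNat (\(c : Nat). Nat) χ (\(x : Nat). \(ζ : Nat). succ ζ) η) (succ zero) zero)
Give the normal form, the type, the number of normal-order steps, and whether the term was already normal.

reduced normal form:
  \(ω : Nat). \(e : Nat). succ (succ zero)
the term's type:
  Pi (ω : Nat). Pi (e : Nat). Nat
reduction steps (normal order): 6
already normal: no
first contracted redex: a beta-redex


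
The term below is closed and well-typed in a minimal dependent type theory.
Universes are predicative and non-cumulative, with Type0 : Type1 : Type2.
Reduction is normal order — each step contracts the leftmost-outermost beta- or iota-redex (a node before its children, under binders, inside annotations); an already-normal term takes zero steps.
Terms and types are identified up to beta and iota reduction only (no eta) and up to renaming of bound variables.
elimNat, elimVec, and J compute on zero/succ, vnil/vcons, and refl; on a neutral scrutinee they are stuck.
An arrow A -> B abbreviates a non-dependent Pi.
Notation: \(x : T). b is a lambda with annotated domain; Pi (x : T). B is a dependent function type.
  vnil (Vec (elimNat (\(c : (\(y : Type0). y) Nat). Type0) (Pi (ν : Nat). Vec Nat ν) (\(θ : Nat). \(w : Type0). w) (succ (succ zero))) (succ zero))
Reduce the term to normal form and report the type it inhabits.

resulting normal form:
  vnil (Vec (Pi (c : Nat). Vec Nat c) (succ zero))
the term's type:
  Vec (Vec (Pi (c : Nat). Vec Nat c) (succ zero)) zero
observation: 7 normal-order steps normalize the term, beginning with an elimNat iota-redex.


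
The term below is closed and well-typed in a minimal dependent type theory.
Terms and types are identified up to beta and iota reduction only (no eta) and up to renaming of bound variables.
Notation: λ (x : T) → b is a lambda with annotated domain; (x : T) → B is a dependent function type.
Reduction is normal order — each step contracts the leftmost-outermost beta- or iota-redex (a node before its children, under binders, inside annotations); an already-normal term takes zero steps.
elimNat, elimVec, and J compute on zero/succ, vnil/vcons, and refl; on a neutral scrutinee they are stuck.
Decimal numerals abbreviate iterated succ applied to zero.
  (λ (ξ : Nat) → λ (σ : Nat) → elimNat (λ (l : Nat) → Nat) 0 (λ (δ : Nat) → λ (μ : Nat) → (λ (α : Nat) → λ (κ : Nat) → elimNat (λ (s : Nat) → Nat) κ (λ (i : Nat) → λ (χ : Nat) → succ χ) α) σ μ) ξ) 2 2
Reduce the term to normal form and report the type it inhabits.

resulting normal form:
  4
the term's type:
  Nat


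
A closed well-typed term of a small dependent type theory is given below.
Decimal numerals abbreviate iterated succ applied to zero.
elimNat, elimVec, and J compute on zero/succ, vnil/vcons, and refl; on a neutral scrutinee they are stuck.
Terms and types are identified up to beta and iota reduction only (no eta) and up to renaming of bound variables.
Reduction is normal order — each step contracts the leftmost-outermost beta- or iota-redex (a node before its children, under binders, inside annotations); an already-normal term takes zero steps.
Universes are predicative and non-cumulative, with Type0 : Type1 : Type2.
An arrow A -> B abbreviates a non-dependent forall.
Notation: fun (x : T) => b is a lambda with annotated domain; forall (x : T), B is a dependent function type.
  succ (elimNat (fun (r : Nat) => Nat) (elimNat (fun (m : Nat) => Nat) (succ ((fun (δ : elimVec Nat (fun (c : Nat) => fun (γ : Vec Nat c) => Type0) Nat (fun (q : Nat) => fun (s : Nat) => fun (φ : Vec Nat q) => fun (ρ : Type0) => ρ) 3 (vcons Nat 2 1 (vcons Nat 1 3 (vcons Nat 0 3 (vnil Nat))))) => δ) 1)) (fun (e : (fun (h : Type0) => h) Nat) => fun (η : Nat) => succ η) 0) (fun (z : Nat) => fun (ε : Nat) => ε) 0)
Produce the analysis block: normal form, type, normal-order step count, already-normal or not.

reduced normal form:
  3
the term's type:
  Nat
steps to reach normal form (normal order): 3
started in normal form: no
first redex: an elimNat iota-redex


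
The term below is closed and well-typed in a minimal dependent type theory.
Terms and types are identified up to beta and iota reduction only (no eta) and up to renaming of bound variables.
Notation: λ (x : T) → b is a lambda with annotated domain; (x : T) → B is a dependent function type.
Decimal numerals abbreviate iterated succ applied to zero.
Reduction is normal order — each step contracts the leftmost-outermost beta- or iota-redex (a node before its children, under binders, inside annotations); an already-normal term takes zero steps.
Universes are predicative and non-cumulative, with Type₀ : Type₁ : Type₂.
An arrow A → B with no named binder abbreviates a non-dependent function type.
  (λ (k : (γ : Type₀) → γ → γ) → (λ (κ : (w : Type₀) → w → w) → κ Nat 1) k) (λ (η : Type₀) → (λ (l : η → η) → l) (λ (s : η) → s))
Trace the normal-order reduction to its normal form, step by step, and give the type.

normal-order reduction:
  (λ (k : (γ : Type₀) → γ → γ) → (λ (κ : (w : Type₀) → w → w) → κ Nat 1) k) (λ (η : Type₀) → (λ (l : η → η) → l) (λ (s : η) → s))
  ~> (λ (k : (γ : Type₀) → γ → γ) → k Nat 1) (λ (κ : Type₀) → (λ (w : κ → κ) → w) (λ (η : κ) → η))
  ~> (λ (k : Type₀) → (λ (γ : k → k) → γ) (λ (κ : k) → κ)) Nat 1
  ~> (λ (k : Nat → Nat) → k) (λ (γ : Nat) → γ) 1
  ~> (λ (k : Nat) → k) 1
  ~> 1
inferred type:
  Nat


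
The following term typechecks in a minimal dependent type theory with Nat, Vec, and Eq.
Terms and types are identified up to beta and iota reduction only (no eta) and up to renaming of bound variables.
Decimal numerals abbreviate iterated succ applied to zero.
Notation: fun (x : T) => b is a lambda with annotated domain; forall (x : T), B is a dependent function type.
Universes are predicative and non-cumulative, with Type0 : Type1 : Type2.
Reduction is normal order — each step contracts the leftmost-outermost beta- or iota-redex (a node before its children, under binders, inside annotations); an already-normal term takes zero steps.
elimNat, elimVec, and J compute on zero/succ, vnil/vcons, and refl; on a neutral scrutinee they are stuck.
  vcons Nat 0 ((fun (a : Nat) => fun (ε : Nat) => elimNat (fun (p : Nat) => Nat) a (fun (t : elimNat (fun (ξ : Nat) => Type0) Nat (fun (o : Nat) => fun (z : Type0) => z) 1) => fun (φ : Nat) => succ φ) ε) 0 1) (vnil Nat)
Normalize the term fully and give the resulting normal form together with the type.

reduced normal form:
  vcons Nat 0 1 (vnil Nat)
type:
  Vec Nat 1
observation: the term reaches its normal form after 6 normal-order steps.


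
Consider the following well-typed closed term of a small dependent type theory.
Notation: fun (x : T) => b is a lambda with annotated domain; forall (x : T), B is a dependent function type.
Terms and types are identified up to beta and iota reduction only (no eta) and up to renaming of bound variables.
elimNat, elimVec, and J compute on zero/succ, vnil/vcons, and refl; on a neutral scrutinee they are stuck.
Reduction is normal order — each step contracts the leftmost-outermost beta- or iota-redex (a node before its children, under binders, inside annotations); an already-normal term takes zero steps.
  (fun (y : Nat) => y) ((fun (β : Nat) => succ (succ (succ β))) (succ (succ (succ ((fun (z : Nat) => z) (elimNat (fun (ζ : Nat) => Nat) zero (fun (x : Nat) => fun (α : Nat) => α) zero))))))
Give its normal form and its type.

reduced normal form:
  succ (succ (succ (succ (succ (succ zero)))))
inferred type:
  Nat


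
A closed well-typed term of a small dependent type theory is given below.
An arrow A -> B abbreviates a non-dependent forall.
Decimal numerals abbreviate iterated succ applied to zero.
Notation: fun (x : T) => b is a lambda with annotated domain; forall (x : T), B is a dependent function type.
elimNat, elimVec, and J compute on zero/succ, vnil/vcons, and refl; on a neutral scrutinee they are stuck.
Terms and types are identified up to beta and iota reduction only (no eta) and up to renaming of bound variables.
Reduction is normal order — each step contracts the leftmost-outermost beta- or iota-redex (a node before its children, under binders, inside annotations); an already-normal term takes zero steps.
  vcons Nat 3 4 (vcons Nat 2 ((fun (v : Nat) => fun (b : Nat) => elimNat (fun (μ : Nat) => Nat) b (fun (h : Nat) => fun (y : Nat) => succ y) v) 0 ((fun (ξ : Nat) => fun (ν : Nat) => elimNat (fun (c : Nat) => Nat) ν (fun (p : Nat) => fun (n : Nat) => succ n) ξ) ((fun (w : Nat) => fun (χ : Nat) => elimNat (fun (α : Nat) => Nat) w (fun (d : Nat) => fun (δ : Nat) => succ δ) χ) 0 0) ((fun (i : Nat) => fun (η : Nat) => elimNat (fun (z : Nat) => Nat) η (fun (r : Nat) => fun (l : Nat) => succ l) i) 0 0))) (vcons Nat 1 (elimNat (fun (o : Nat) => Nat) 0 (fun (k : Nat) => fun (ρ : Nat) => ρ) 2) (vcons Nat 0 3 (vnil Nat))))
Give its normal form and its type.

normal form:
  vcons Nat 3 4 (vcons Nat 2 0 (vcons Nat 1 0 (vcons Nat 0 3 (vnil Nat))))
type:
  Vec Nat 4


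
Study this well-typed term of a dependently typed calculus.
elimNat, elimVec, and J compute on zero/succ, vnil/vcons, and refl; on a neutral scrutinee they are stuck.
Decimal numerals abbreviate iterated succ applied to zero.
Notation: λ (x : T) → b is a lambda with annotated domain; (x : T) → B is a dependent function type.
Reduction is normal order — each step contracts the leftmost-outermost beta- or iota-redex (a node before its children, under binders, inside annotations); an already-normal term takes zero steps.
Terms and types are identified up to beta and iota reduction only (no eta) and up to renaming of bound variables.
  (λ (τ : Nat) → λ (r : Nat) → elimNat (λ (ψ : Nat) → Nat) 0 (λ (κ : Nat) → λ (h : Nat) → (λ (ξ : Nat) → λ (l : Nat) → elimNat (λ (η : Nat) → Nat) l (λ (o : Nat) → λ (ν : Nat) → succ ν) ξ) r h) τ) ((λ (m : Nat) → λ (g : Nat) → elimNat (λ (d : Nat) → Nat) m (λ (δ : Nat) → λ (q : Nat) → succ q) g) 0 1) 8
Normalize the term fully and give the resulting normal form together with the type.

normal form:
  8
inferred type:
  Nat
observation: contracting a beta-redex first, the term normalizes in 39 steps.


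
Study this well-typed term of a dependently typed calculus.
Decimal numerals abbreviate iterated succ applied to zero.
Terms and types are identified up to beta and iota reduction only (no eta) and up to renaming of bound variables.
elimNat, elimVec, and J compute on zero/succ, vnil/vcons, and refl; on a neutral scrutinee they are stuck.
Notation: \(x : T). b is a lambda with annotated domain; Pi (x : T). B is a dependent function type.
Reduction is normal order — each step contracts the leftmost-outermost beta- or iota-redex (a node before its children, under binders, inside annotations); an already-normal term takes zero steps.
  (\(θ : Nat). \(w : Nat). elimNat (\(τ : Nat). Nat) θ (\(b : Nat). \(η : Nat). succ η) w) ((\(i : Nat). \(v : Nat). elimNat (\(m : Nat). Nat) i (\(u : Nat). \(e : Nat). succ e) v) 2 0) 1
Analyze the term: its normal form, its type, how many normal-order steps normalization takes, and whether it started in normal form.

resulting normal form:
  3
the term's type:
  Nat
reduction steps (normal order): 9
term was already normal: no
first redex: a beta-redex


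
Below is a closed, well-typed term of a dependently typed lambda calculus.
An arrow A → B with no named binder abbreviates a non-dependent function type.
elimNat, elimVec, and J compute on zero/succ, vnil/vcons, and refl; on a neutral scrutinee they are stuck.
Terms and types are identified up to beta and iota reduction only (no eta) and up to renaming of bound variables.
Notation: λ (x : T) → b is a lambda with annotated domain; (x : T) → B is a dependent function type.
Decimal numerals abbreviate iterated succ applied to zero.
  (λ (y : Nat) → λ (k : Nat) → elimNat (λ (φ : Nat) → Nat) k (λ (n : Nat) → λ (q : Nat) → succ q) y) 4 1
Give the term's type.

type:
  Nat


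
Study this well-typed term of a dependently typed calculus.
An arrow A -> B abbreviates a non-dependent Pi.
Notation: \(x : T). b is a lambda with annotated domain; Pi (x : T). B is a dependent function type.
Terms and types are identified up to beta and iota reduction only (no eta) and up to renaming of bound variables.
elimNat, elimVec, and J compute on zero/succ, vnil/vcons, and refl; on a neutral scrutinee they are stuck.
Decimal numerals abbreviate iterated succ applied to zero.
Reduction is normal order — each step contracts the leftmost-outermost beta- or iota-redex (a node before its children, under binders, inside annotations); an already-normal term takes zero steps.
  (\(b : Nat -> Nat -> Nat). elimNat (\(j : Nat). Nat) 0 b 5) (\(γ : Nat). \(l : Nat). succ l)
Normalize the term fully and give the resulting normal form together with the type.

normal form:
  5
the term's type:
  Nat
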